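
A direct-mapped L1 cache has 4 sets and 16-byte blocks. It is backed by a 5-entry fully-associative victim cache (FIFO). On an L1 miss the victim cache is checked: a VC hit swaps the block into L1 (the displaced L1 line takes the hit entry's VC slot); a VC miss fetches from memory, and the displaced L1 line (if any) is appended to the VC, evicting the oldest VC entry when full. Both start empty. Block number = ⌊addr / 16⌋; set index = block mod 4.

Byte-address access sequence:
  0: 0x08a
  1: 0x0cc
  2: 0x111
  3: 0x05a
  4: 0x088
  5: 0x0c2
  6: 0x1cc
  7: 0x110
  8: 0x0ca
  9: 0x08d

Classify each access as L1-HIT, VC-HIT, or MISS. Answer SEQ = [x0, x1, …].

#0 0x8a→b8/s0 MISS; vc=[]
#1 0xcc→b12/s0 MISS; vc=[8]
#2 0x111→b17/s1 MISS; vc=[8]
#3 0x5a→b5/s1 MISS; vc=[8,17]
#4 0x88→b8/s0 VC-HIT; vc=[12,17]
#5 0xc2→b12/s0 VC-HIT; vc=[8,17]
#6 0x1cc→b28/s0 MISS; vc=[8,17,12]
#7 0x110→b17/s1 VC-HIT; vc=[8,5,12]
#8 0xca→b12/s0 VC-HIT; vc=[8,5,28]
#9 0x8d→b8/s0 VC-HIT; vc=[12,5,28]

SEQ = [MISS, MISS, MISS, MISS, VC-HIT, VC-HIT, MISS, VC-HIT, VC-HIT, VC-HIT]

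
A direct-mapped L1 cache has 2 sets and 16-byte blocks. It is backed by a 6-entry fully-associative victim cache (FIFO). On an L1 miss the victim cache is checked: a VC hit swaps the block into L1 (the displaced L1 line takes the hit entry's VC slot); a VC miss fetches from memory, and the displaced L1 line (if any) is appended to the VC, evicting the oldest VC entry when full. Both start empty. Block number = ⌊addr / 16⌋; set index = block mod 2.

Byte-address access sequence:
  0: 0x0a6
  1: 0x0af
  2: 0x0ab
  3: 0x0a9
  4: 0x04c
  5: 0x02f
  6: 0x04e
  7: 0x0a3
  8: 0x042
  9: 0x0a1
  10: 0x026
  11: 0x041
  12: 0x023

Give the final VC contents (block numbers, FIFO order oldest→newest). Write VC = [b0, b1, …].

0: 0xa6 (blk 10, set 0) → MISS  vc=[]
1: 0xaf (blk 10, set 0) → L1-HIT  vc=[]
2: 0xab (blk 10, set 0) → L1-HIT  vc=[]
3: 0xa9 (blk 10, set 0) → L1-HIT  vc=[]
4: 0x4c (blk 4, set 0) → MISS  vc=[10]
5: 0x2f (blk 2, set 0) → MISS  vc=[10, 4]
6: 0x4e (blk 4, set 0) → VC-HIT  vc=[10, 2]
7: 0xa3 (blk 10, set 0) → VC-HIT  vc=[4, 2]
8: 0x42 (blk 4, set 0) → VC-HIT  vc=[10, 2]
9: 0xa1 (blk 10, set 0) → VC-HIT  vc=[4, 2]
10: 0x26 (blk 2, set 0) → VC-HIT  vc=[4, 10]
11: 0x41 (blk 4, set 0) → VC-HIT  vc=[2, 10]
12: 0x23 (blk 2, set 0) → VC-HIT  vc=[4, 10]

VC = [4, 10]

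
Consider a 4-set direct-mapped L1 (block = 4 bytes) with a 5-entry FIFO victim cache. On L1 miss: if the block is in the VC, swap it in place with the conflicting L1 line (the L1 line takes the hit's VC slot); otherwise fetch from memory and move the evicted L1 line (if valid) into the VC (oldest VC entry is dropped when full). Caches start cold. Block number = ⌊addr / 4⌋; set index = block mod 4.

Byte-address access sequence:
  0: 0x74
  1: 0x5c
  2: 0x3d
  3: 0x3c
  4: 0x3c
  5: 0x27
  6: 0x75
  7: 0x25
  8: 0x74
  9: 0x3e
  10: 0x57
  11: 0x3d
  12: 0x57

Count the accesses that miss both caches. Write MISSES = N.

MISSES = 5

  [0] addr=0x74 blk=29 s=1: MISS | VC []
  [1] addr=0x5c blk=23 s=3: MISS | VC []
  [2] addr=0x3d blk=15 s=3: MISS | VC [23]
  [3] addr=0x3c blk=15 s=3: L1-HIT | VC [23]
  [4] addr=0x3c blk=15 s=3: L1-HIT | VC [23]
  [5] addr=0x27 blk=9 s=1: MISS | VC [23, 29]
  [6] addr=0x75 blk=29 s=1: VC-HIT | VC [23, 9]
  [7] addr=0x25 blk=9 s=1: VC-HIT | VC [23, 29]
  [8] addr=0x74 blk=29 s=1: VC-HIT | VC [23, 9]
  [9] addr=0x3e blk=15 s=3: L1-HIT | VC [23, 9]
  [10] addr=0x57 blk=21 s=1: MISS | VC [23, 9, 29]
  [11] addr=0x3d blk=15 s=3: L1-HIT | VC [23, 9, 29]
  [12] addr=0x57 blk=21 s=1: L1-HIT | VC [23, 9, 29]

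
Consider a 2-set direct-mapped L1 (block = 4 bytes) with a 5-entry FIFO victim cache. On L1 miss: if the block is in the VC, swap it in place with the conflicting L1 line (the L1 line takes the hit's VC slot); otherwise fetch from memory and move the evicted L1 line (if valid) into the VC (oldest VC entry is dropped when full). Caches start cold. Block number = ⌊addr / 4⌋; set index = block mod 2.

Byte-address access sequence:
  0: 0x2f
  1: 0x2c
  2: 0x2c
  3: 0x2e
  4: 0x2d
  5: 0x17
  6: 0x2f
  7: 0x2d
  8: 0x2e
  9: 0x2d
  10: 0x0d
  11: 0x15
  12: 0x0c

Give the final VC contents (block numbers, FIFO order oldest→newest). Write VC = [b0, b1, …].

VC = [5, 11]

  [0] addr=0x2f blk=11 s=1: MISS | VC []
  [1] addr=0x2c blk=11 s=1: L1-HIT | VC []
  [2] addr=0x2c blk=11 s=1: L1-HIT | VC []
  [3] addr=0x2e blk=11 s=1: L1-HIT | VC []
  [4] addr=0x2d blk=11 s=1: L1-HIT | VC []
  [5] addr=0x17 blk=5 s=1: MISS | VC [11]
  [6] addr=0x2f blk=11 s=1: VC-HIT | VC [5]
  [7] addr=0x2d blk=11 s=1: L1-HIT | VC [5]
  [8] addr=0x2e blk=11 s=1: L1-HIT | VC [5]
  [9] addr=0x2d blk=11 s=1: L1-HIT | VC [5]
  [10] addr=0xd blk=3 s=1: MISS | VC [5, 11]
  [11] addr=0x15 blk=5 s=1: VC-HIT | VC [3, 11]
  [12] addr=0xc blk=3 s=1: VC-HIT | VC [5, 11]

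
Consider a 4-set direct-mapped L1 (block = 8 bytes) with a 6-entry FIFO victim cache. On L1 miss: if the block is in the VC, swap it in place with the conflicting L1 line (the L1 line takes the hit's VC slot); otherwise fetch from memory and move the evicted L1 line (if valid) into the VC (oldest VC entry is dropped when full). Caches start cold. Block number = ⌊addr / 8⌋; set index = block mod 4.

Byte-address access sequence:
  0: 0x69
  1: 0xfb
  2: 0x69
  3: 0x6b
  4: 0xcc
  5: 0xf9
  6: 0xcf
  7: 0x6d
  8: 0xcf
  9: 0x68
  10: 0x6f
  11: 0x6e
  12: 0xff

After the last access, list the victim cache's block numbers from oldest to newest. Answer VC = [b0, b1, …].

VC = [25]

  [0] addr=0x69 blk=13 s=1: MISS | VC []
  [1] addr=0xfb blk=31 s=3: MISS | VC []
  [2] addr=0x69 blk=13 s=1: L1-HIT | VC []
  [3] addr=0x6b blk=13 s=1: L1-HIT | VC []
  [4] addr=0xcc blk=25 s=1: MISS | VC [13]
  [5] addr=0xf9 blk=31 s=3: L1-HIT | VC [13]
  [6] addr=0xcf blk=25 s=1: L1-HIT | VC [13]
  [7] addr=0x6d blk=13 s=1: VC-HIT | VC [25]
  [8] addr=0xcf blk=25 s=1: VC-HIT | VC [13]
  [9] addr=0x68 blk=13 s=1: VC-HIT | VC [25]
  [10] addr=0x6f blk=13 s=1: L1-HIT | VC [25]
  [11] addr=0x6e blk=13 s=1: L1-HIT | VC [25]
  [12] addr=0xff blk=31 s=3: L1-HIT | VC [25]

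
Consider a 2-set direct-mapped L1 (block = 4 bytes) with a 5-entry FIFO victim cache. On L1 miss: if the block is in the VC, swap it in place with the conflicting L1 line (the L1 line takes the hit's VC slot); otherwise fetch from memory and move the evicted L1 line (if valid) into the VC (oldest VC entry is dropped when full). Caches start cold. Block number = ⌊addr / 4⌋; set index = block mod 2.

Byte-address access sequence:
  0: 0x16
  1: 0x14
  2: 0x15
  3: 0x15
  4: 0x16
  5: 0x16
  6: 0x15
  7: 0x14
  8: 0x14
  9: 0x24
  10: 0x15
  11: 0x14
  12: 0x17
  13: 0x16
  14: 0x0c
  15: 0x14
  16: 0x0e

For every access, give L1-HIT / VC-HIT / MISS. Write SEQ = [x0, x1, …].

#0 0x16→b5/s1 MISS; vc=[]
#1 0x14→b5/s1 L1-HIT; vc=[]
#2 0x15→b5/s1 L1-HIT; vc=[]
#3 0x15→b5/s1 L1-HIT; vc=[]
#4 0x16→b5/s1 L1-HIT; vc=[]
#5 0x16→b5/s1 L1-HIT; vc=[]
#6 0x15→b5/s1 L1-HIT; vc=[]
#7 0x14→b5/s1 L1-HIT; vc=[]
#8 0x14→b5/s1 L1-HIT; vc=[]
#9 0x24→b9/s1 MISS; vc=[5]
#10 0x15→b5/s1 VC-HIT; vc=[9]
#11 0x14→b5/s1 L1-HIT; vc=[9]
#12 0x17→b5/s1 L1-HIT; vc=[9]
#13 0x16→b5/s1 L1-HIT; vc=[9]
#14 0xc→b3/s1 MISS; vc=[9,5]
#15 0x14→b5/s1 VC-HIT; vc=[9,3]
#16 0xe→b3/s1 VC-HIT; vc=[9,5]

SEQ = [MISS, L1-HIT, L1-HIT, L1-HIT, L1-HIT, L1-HIT, L1-HIT, L1-HIT, L1-HIT, MISS, VC-HIT, L1-HIT, L1-HIT, L1-HIT, MISS, VC-HIT, VC-HIT]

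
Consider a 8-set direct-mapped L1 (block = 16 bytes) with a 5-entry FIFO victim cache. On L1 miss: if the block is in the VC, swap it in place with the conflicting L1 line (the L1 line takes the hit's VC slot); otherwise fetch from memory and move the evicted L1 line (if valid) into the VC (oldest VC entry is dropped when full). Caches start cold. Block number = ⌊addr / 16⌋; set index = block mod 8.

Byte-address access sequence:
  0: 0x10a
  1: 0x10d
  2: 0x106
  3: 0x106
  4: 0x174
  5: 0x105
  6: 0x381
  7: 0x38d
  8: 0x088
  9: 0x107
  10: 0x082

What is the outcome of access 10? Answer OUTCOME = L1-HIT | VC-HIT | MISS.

#0 0x10a→b16/s0 MISS; vc=[]
#1 0x10d→b16/s0 L1-HIT; vc=[]
#2 0x106→b16/s0 L1-HIT; vc=[]
#3 0x106→b16/s0 L1-HIT; vc=[]
#4 0x174→b23/s7 MISS; vc=[]
#5 0x105→b16/s0 L1-HIT; vc=[]
#6 0x381→b56/s0 MISS; vc=[16]
#7 0x38d→b56/s0 L1-HIT; vc=[16]
#8 0x88→b8/s0 MISS; vc=[16,56]
#9 0x107→b16/s0 VC-HIT; vc=[8,56]
#10 0x82→b8/s0 VC-HIT; vc=[16,56]

OUTCOME = VC-HIT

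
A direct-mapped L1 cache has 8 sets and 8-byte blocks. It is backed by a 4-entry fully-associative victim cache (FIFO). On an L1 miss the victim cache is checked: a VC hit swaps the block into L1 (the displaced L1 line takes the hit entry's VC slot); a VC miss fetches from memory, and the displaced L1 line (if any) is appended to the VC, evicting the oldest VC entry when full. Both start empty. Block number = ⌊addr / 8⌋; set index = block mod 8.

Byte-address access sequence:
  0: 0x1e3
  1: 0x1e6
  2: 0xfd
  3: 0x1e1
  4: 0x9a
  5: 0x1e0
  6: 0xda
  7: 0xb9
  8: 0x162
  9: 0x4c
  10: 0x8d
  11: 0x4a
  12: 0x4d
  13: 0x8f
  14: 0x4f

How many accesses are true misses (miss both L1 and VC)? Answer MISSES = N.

  [0] addr=0x1e3 blk=60 s=4: MISS | VC []
  [1] addr=0x1e6 blk=60 s=4: L1-HIT | VC []
  [2] addr=0xfd blk=31 s=7: MISS | VC []
  [3] addr=0x1e1 blk=60 s=4: L1-HIT | VC []
  [4] addr=0x9a blk=19 s=3: MISS | VC []
  [5] addr=0x1e0 blk=60 s=4: L1-HIT | VC []
  [6] addr=0xda blk=27 s=3: MISS | VC [19]
  [7] addr=0xb9 blk=23 s=7: MISS | VC [19, 31]
  [8] addr=0x162 blk=44 s=4: MISS | VC [19, 31, 60]
  [9] addr=0x4c blk=9 s=1: MISS | VC [19, 31, 60]
  [10] addr=0x8d blk=17 s=1: MISS | VC [19, 31, 60, 9]
  [11] addr=0x4a blk=9 s=1: VC-HIT | VC [19, 31, 60, 17]
  [12] addr=0x4d blk=9 s=1: L1-HIT | VC [19, 31, 60, 17]
  [13] addr=0x8f blk=17 s=1: VC-HIT | VC [19, 31, 60, 9]
  [14] addr=0x4f blk=9 s=1: VC-HIT | VC [19, 31, 60, 17]

MISSES = 8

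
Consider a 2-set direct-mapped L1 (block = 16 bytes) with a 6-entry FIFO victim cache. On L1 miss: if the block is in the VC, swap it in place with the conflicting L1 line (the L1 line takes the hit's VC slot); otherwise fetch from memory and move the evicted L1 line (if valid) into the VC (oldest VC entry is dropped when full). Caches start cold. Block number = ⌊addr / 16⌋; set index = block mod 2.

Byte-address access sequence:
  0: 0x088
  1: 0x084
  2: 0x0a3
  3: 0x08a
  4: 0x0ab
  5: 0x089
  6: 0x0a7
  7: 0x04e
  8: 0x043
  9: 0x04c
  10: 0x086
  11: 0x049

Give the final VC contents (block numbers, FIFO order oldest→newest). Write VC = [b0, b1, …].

  [0] addr=0x88 blk=8 s=0: MISS | VC []
  [1] addr=0x84 blk=8 s=0: L1-HIT | VC []
  [2] addr=0xa3 blk=10 s=0: MISS | VC [8]
  [3] addr=0x8a blk=8 s=0: VC-HIT | VC [10]
  [4] addr=0xab blk=10 s=0: VC-HIT | VC [8]
  [5] addr=0x89 blk=8 s=0: VC-HIT | VC [10]
  [6] addr=0xa7 blk=10 s=0: VC-HIT | VC [8]
  [7] addr=0x4e blk=4 s=0: MISS | VC [8, 10]
  [8] addr=0x43 blk=4 s=0: L1-HIT | VC [8, 10]
  [9] addr=0x4c blk=4 s=0: L1-HIT | VC [8, 10]
  [10] addr=0x86 blk=8 s=0: VC-HIT | VC [4, 10]
  [11] addr=0x49 blk=4 s=0: VC-HIT | VC [8, 10]

VC = [8, 10]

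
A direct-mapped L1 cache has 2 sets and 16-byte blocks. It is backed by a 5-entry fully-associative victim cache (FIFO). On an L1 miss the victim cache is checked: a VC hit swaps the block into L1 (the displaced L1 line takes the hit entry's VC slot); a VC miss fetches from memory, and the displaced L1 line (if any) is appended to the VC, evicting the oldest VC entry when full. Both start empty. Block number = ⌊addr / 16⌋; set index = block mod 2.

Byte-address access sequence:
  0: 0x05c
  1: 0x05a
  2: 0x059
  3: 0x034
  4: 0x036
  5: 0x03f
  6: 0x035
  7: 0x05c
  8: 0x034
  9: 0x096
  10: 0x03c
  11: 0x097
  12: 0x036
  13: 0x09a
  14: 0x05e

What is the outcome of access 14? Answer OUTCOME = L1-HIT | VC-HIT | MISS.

OUTCOME = VC-HIT

0: 0x5c (blk 5, set 1) → MISS  vc=[]
1: 0x5a (blk 5, set 1) → L1-HIT  vc=[]
2: 0x59 (blk 5, set 1) → L1-HIT  vc=[]
3: 0x34 (blk 3, set 1) → MISS  vc=[5]
4: 0x36 (blk 3, set 1) → L1-HIT  vc=[5]
5: 0x3f (blk 3, set 1) → L1-HIT  vc=[5]
6: 0x35 (blk 3, set 1) → L1-HIT  vc=[5]
7: 0x5c (blk 5, set 1) → VC-HIT  vc=[3]
8: 0x34 (blk 3, set 1) → VC-HIT  vc=[5]
9: 0x96 (blk 9, set 1) → MISS  vc=[5, 3]
10: 0x3c (blk 3, set 1) → VC-HIT  vc=[5, 9]
11: 0x97 (blk 9, set 1) → VC-HIT  vc=[5, 3]
12: 0x36 (blk 3, set 1) → VC-HIT  vc=[5, 9]
13: 0x9a (blk 9, set 1) → VC-HIT  vc=[5, 3]
14: 0x5e (blk 5, set 1) → VC-HIT  vc=[9, 3]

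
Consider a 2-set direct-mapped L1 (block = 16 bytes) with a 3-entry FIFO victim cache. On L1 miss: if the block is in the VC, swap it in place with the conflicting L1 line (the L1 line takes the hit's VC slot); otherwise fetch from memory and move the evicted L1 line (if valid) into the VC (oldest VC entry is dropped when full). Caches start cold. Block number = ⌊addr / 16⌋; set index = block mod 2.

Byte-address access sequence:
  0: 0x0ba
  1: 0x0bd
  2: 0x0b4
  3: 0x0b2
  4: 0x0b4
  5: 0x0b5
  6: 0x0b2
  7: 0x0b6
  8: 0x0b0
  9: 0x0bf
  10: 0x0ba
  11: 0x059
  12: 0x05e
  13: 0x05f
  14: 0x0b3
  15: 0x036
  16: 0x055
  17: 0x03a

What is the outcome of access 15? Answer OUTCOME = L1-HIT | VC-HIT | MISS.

#0 0xba→b11/s1 MISS; vc=[]
#1 0xbd→b11/s1 L1-HIT; vc=[]
#2 0xb4→b11/s1 L1-HIT; vc=[]
#3 0xb2→b11/s1 L1-HIT; vc=[]
#4 0xb4→b11/s1 L1-HIT; vc=[]
#5 0xb5→b11/s1 L1-HIT; vc=[]
#6 0xb2→b11/s1 L1-HIT; vc=[]
#7 0xb6→b11/s1 L1-HIT; vc=[]
#8 0xb0→b11/s1 L1-HIT; vc=[]
#9 0xbf→b11/s1 L1-HIT; vc=[]
#10 0xba→b11/s1 L1-HIT; vc=[]
#11 0x59→b5/s1 MISS; vc=[11]
#12 0x5e→b5/s1 L1-HIT; vc=[11]
#13 0x5f→b5/s1 L1-HIT; vc=[11]
#14 0xb3→b11/s1 VC-HIT; vc=[5]
#15 0x36→b3/s1 MISS; vc=[5,11]
#16 0x55→b5/s1 VC-HIT; vc=[3,11]
#17 0x3a→b3/s1 VC-HIT; vc=[5,11]

OUTCOME = MISS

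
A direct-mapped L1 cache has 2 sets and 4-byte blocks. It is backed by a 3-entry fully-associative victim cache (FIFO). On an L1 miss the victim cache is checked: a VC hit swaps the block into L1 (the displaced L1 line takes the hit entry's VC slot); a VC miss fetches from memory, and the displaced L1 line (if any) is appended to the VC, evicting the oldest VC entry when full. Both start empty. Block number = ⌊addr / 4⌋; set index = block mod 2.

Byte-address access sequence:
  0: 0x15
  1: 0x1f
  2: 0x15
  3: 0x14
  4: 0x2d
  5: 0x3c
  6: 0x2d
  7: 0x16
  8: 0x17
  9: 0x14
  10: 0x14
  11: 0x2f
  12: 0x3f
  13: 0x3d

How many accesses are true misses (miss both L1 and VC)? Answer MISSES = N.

0: 0x15 (blk 5, set 1) → MISS  vc=[]
1: 0x1f (blk 7, set 1) → MISS  vc=[5]
2: 0x15 (blk 5, set 1) → VC-HIT  vc=[7]
3: 0x14 (blk 5, set 1) → L1-HIT  vc=[7]
4: 0x2d (blk 11, set 1) → MISS  vc=[7, 5]
5: 0x3c (blk 15, set 1) → MISS  vc=[7, 5, 11]
6: 0x2d (blk 11, set 1) → VC-HIT  vc=[7, 5, 15]
7: 0x16 (blk 5, set 1) → VC-HIT  vc=[7, 11, 15]
8: 0x17 (blk 5, set 1) → L1-HIT  vc=[7, 11, 15]
9: 0x14 (blk 5, set 1) → L1-HIT  vc=[7, 11, 15]
10: 0x14 (blk 5, set 1) → L1-HIT  vc=[7, 11, 15]
11: 0x2f (blk 11, set 1) → VC-HIT  vc=[7, 5, 15]
12: 0x3f (blk 15, set 1) → VC-HIT  vc=[7, 5, 11]
13: 0x3d (blk 15, set 1) → L1-HIT  vc=[7, 5, 11]

MISSES = 4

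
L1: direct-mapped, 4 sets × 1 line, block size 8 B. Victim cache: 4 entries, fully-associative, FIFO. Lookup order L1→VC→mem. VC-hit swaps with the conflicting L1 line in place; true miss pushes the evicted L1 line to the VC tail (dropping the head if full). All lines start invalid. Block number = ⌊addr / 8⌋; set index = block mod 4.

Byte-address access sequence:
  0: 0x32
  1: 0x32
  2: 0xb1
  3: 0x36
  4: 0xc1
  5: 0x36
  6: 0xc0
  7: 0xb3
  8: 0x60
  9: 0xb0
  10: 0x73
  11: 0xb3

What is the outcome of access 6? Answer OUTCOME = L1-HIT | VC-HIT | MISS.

0: 0x32 (blk 6, set 2) → MISS  vc=[]
1: 0x32 (blk 6, set 2) → L1-HIT  vc=[]
2: 0xb1 (blk 22, set 2) → MISS  vc=[6]
3: 0x36 (blk 6, set 2) → VC-HIT  vc=[22]
4: 0xc1 (blk 24, set 0) → MISS  vc=[22]
5: 0x36 (blk 6, set 2) → L1-HIT  vc=[22]
6: 0xc0 (blk 24, set 0) → L1-HIT  vc=[22]
7: 0xb3 (blk 22, set 2) → VC-HIT  vc=[6]
8: 0x60 (blk 12, set 0) → MISS  vc=[6, 24]
9: 0xb0 (blk 22, set 2) → L1-HIT  vc=[6, 24]
10: 0x73 (blk 14, set 2) → MISS  vc=[6, 24, 22]
11: 0xb3 (blk 22, set 2) → VC-HIT  vc=[6, 24, 14]

OUTCOME = L1-HIT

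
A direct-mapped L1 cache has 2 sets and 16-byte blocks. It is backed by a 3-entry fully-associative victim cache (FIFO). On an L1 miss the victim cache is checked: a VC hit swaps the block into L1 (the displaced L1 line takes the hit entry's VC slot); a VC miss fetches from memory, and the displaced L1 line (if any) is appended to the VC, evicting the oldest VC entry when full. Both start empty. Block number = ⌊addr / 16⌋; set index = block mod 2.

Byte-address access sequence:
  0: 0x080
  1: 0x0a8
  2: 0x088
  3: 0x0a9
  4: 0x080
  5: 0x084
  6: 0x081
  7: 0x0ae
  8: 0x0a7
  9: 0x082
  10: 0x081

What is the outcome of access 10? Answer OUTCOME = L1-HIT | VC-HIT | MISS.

OUTCOME = L1-HIT

0: 0x80 (blk 8, set 0) → MISS  vc=[]
1: 0xa8 (blk 10, set 0) → MISS  vc=[8]
2: 0x88 (blk 8, set 0) → VC-HIT  vc=[10]
3: 0xa9 (blk 10, set 0) → VC-HIT  vc=[8]
4: 0x80 (blk 8, set 0) → VC-HIT  vc=[10]
5: 0x84 (blk 8, set 0) → L1-HIT  vc=[10]
6: 0x81 (blk 8, set 0) → L1-HIT  vc=[10]
7: 0xae (blk 10, set 0) → VC-HIT  vc=[8]
8: 0xa7 (blk 10, set 0) → L1-HIT  vc=[8]
9: 0x82 (blk 8, set 0) → VC-HIT  vc=[10]
10: 0x81 (blk 8, set 0) → L1-HIT  vc=[10]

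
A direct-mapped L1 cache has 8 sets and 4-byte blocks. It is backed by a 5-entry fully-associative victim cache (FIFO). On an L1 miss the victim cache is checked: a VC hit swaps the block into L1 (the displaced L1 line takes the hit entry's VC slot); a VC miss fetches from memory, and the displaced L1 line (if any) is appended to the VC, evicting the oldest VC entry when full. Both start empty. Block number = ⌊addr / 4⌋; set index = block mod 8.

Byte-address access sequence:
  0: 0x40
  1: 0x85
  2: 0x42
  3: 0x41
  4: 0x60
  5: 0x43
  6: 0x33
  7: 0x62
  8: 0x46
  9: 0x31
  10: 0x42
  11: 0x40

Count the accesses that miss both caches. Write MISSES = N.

MISSES = 5

#0 0x40→b16/s0 MISS; vc=[]
#1 0x85→b33/s1 MISS; vc=[]
#2 0x42→b16/s0 L1-HIT; vc=[]
#3 0x41→b16/s0 L1-HIT; vc=[]
#4 0x60→b24/s0 MISS; vc=[16]
#5 0x43→b16/s0 VC-HIT; vc=[24]
#6 0x33→b12/s4 MISS; vc=[24]
#7 0x62→b24/s0 VC-HIT; vc=[16]
#8 0x46→b17/s1 MISS; vc=[16,33]
#9 0x31→b12/s4 L1-HIT; vc=[16,33]
#10 0x42→b16/s0 VC-HIT; vc=[24,33]
#11 0x40→b16/s0 L1-HIT; vc=[24,33]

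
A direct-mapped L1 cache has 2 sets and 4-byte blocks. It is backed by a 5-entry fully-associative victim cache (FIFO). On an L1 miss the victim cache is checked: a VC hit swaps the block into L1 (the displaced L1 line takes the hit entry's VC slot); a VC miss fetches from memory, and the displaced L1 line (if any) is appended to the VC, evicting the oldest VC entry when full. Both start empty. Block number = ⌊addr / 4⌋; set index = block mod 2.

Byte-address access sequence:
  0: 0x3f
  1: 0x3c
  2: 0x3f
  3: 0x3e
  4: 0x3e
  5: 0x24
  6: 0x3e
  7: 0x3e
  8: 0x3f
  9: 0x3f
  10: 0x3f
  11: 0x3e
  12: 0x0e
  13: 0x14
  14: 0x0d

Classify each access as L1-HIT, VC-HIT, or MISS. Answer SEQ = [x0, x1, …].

  [0] addr=0x3f blk=15 s=1: MISS | VC []
  [1] addr=0x3c blk=15 s=1: L1-HIT | VC []
  [2] addr=0x3f blk=15 s=1: L1-HIT | VC []
  [3] addr=0x3e blk=15 s=1: L1-HIT | VC []
  [4] addr=0x3e blk=15 s=1: L1-HIT | VC []
  [5] addr=0x24 blk=9 s=1: MISS | VC [15]
  [6] addr=0x3e blk=15 s=1: VC-HIT | VC [9]
  [7] addr=0x3e blk=15 s=1: L1-HIT | VC [9]
  [8] addr=0x3f blk=15 s=1: L1-HIT | VC [9]
  [9] addr=0x3f blk=15 s=1: L1-HIT | VC [9]
  [10] addr=0x3f blk=15 s=1: L1-HIT | VC [9]
  [11] addr=0x3e blk=15 s=1: L1-HIT | VC [9]
  [12] addr=0xe blk=3 s=1: MISS | VC [9, 15]
  [13] addr=0x14 blk=5 s=1: MISS | VC [9, 15, 3]
  [14] addr=0xd blk=3 s=1: VC-HIT | VC [9, 15, 5]

SEQ = [MISS, L1-HIT, L1-HIT, L1-HIT, L1-HIT, MISS, VC-HIT, L1-HIT, L1-HIT, L1-HIT, L1-HIT, L1-HIT, MISS, MISS, VC-HIT]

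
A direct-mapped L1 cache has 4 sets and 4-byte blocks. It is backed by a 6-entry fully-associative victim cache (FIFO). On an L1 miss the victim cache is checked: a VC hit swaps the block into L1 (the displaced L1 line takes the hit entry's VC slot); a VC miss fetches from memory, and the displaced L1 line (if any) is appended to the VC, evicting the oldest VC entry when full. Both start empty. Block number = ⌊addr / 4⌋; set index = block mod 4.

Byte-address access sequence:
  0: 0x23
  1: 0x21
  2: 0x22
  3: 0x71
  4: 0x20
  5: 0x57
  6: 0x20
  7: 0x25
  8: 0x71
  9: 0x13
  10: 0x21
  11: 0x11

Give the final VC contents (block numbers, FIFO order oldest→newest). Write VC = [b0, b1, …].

0: 0x23 (blk 8, set 0) → MISS  vc=[]
1: 0x21 (blk 8, set 0) → L1-HIT  vc=[]
2: 0x22 (blk 8, set 0) → L1-HIT  vc=[]
3: 0x71 (blk 28, set 0) → MISS  vc=[8]
4: 0x20 (blk 8, set 0) → VC-HIT  vc=[28]
5: 0x57 (blk 21, set 1) → MISS  vc=[28]
6: 0x20 (blk 8, set 0) → L1-HIT  vc=[28]
7: 0x25 (blk 9, set 1) → MISS  vc=[28, 21]
8: 0x71 (blk 28, set 0) → VC-HIT  vc=[8, 21]
9: 0x13 (blk 4, set 0) → MISS  vc=[8, 21, 28]
10: 0x21 (blk 8, set 0) → VC-HIT  vc=[4, 21, 28]
11: 0x11 (blk 4, set 0) → VC-HIT  vc=[8, 21, 28]

VC = [8, 21, 28]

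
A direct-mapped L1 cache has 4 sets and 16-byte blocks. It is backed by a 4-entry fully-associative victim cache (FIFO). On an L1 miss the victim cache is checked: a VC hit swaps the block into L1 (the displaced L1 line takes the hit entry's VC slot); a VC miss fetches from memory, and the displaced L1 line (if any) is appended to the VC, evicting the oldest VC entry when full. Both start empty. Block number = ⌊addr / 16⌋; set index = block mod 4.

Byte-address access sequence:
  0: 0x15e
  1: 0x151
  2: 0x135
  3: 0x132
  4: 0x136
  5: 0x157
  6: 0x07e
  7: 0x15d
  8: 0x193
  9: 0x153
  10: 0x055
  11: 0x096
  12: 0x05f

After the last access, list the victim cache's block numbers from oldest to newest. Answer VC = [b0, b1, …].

#0 0x15e→b21/s1 MISS; vc=[]
#1 0x151→b21/s1 L1-HIT; vc=[]
#2 0x135→b19/s3 MISS; vc=[]
#3 0x132→b19/s3 L1-HIT; vc=[]
#4 0x136→b19/s3 L1-HIT; vc=[]
#5 0x157→b21/s1 L1-HIT; vc=[]
#6 0x7e→b7/s3 MISS; vc=[19]
#7 0x15d→b21/s1 L1-HIT; vc=[19]
#8 0x193→b25/s1 MISS; vc=[19,21]
#9 0x153→b21/s1 VC-HIT; vc=[19,25]
#10 0x55→b5/s1 MISS; vc=[19,25,21]
#11 0x96→b9/s1 MISS; vc=[19,25,21,5]
#12 0x5f→b5/s1 VC-HIT; vc=[19,25,21,9]

VC = [19, 25, 21, 9]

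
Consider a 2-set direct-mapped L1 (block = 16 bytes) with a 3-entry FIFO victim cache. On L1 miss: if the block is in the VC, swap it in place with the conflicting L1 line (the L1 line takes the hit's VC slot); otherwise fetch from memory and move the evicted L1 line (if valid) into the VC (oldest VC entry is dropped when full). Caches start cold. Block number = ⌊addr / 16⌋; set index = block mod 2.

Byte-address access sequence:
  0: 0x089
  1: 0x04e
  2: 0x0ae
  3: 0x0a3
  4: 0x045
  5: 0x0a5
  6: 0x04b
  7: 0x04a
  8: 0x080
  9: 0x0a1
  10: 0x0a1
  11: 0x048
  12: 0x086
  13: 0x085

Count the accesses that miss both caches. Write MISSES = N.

#0 0x89→b8/s0 MISS; vc=[]
#1 0x4e→b4/s0 MISS; vc=[8]
#2 0xae→b10/s0 MISS; vc=[8,4]
#3 0xa3→b10/s0 L1-HIT; vc=[8,4]
#4 0x45→b4/s0 VC-HIT; vc=[8,10]
#5 0xa5→b10/s0 VC-HIT; vc=[8,4]
#6 0x4b→b4/s0 VC-HIT; vc=[8,10]
#7 0x4a→b4/s0 L1-HIT; vc=[8,10]
#8 0x80→b8/s0 VC-HIT; vc=[4,10]
#9 0xa1→b10/s0 VC-HIT; vc=[4,8]
#10 0xa1→b10/s0 L1-HIT; vc=[4,8]
#11 0x48→b4/s0 VC-HIT; vc=[10,8]
#12 0x86→b8/s0 VC-HIT; vc=[10,4]
#13 0x85→b8/s0 L1-HIT; vc=[10,4]

MISSES = 3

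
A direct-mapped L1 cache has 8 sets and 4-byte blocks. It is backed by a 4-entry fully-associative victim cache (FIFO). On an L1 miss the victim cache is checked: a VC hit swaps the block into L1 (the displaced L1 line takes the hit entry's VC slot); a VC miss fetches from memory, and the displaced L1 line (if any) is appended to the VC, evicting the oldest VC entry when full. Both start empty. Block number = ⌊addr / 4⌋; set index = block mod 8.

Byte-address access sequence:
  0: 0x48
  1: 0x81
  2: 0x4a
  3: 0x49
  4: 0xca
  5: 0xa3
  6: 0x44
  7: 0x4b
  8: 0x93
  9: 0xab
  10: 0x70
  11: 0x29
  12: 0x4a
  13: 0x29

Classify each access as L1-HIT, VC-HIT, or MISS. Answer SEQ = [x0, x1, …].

SEQ = [MISS, MISS, L1-HIT, L1-HIT, MISS, MISS, MISS, VC-HIT, MISS, MISS, MISS, MISS, VC-HIT, VC-HIT]

  [0] addr=0x48 blk=18 s=2: MISS | VC []
  [1] addr=0x81 blk=32 s=0: MISS | VC []
  [2] addr=0x4a blk=18 s=2: L1-HIT | VC []
  [3] addr=0x49 blk=18 s=2: L1-HIT | VC []
  [4] addr=0xca blk=50 s=2: MISS | VC [18]
  [5] addr=0xa3 blk=40 s=0: MISS | VC [18, 32]
  [6] addr=0x44 blk=17 s=1: MISS | VC [18, 32]
  [7] addr=0x4b blk=18 s=2: VC-HIT | VC [50, 32]
  [8] addr=0x93 blk=36 s=4: MISS | VC [50, 32]
  [9] addr=0xab blk=42 s=2: MISS | VC [50, 32, 18]
  [10] addr=0x70 blk=28 s=4: MISS | VC [50, 32, 18, 36]
  [11] addr=0x29 blk=10 s=2: MISS | VC [32, 18, 36, 42]
  [12] addr=0x4a blk=18 s=2: VC-HIT | VC [32, 10, 36, 42]
  [13] addr=0x29 blk=10 s=2: VC-HIT | VC [32, 18, 36, 42]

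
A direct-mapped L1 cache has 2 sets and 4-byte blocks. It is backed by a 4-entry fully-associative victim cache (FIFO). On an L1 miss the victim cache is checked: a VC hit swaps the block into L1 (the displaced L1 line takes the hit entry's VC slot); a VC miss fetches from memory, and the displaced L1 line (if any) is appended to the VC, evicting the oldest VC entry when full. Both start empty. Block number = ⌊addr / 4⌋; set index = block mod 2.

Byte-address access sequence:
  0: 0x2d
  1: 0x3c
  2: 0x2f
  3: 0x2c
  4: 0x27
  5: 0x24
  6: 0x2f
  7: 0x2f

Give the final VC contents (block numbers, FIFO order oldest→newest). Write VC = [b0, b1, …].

0: 0x2d (blk 11, set 1) → MISS  vc=[]
1: 0x3c (blk 15, set 1) → MISS  vc=[11]
2: 0x2f (blk 11, set 1) → VC-HIT  vc=[15]
3: 0x2c (blk 11, set 1) → L1-HIT  vc=[15]
4: 0x27 (blk 9, set 1) → MISS  vc=[15, 11]
5: 0x24 (blk 9, set 1) → L1-HIT  vc=[15, 11]
6: 0x2f (blk 11, set 1) → VC-HIT  vc=[15, 9]
7: 0x2f (blk 11, set 1) → L1-HIT  vc=[15, 9]

VC = [15, 9]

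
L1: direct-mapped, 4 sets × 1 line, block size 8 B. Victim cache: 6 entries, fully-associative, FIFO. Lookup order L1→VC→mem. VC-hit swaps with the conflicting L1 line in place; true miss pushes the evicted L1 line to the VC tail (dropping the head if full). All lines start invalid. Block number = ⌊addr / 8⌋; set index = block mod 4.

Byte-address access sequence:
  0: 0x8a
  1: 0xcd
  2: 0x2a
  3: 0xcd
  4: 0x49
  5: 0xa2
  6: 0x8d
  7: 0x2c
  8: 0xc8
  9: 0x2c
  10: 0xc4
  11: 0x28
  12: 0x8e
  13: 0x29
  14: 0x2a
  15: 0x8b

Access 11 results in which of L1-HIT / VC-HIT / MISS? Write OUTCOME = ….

OUTCOME = L1-HIT

#0 0x8a→b17/s1 MISS; vc=[]
#1 0xcd→b25/s1 MISS; vc=[17]
#2 0x2a→b5/s1 MISS; vc=[17,25]
#3 0xcd→b25/s1 VC-HIT; vc=[17,5]
#4 0x49→b9/s1 MISS; vc=[17,5,25]
#5 0xa2→b20/s0 MISS; vc=[17,5,25]
#6 0x8d→b17/s1 VC-HIT; vc=[9,5,25]
#7 0x2c→b5/s1 VC-HIT; vc=[9,17,25]
#8 0xc8→b25/s1 VC-HIT; vc=[9,17,5]
#9 0x2c→b5/s1 VC-HIT; vc=[9,17,25]
#10 0xc4→b24/s0 MISS; vc=[9,17,25,20]
#11 0x28→b5/s1 L1-HIT; vc=[9,17,25,20]
#12 0x8e→b17/s1 VC-HIT; vc=[9,5,25,20]
#13 0x29→b5/s1 VC-HIT; vc=[9,17,25,20]
#14 0x2a→b5/s1 L1-HIT; vc=[9,17,25,20]
#15 0x8b→b17/s1 VC-HIT; vc=[9,5,25,20]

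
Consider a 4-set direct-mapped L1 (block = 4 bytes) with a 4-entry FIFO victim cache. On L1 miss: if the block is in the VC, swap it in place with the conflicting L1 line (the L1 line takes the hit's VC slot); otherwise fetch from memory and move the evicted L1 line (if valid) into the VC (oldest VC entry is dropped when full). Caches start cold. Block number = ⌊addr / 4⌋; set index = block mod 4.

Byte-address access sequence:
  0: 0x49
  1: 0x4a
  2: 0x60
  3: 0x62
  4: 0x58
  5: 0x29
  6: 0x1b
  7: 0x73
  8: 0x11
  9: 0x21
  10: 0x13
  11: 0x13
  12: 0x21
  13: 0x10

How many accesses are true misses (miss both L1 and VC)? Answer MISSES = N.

#0 0x49→b18/s2 MISS; vc=[]
#1 0x4a→b18/s2 L1-HIT; vc=[]
#2 0x60→b24/s0 MISS; vc=[]
#3 0x62→b24/s0 L1-HIT; vc=[]
#4 0x58→b22/s2 MISS; vc=[18]
#5 0x29→b10/s2 MISS; vc=[18,22]
#6 0x1b→b6/s2 MISS; vc=[18,22,10]
#7 0x73→b28/s0 MISS; vc=[18,22,10,24]
#8 0x11→b4/s0 MISS; vc=[22,10,24,28]
#9 0x21→b8/s0 MISS; vc=[10,24,28,4]
#10 0x13→b4/s0 VC-HIT; vc=[10,24,28,8]
#11 0x13→b4/s0 L1-HIT; vc=[10,24,28,8]
#12 0x21→b8/s0 VC-HIT; vc=[10,24,28,4]
#13 0x10→b4/s0 VC-HIT; vc=[10,24,28,8]

MISSES = 8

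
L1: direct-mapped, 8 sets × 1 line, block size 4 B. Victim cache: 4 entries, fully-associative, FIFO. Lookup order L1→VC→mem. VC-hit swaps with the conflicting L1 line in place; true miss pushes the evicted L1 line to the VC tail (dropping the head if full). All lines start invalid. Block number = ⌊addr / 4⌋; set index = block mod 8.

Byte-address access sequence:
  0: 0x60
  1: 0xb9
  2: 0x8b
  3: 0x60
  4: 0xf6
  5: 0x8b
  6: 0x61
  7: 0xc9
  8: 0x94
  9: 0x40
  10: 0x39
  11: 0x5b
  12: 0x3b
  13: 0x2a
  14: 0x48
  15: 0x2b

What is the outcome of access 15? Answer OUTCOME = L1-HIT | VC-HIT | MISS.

#0 0x60→b24/s0 MISS; vc=[]
#1 0xb9→b46/s6 MISS; vc=[]
#2 0x8b→b34/s2 MISS; vc=[]
#3 0x60→b24/s0 L1-HIT; vc=[]
#4 0xf6→b61/s5 MISS; vc=[]
#5 0x8b→b34/s2 L1-HIT; vc=[]
#6 0x61→b24/s0 L1-HIT; vc=[]
#7 0xc9→b50/s2 MISS; vc=[34]
#8 0x94→b37/s5 MISS; vc=[34,61]
#9 0x40→b16/s0 MISS; vc=[34,61,24]
#10 0x39→b14/s6 MISS; vc=[34,61,24,46]
#11 0x5b→b22/s6 MISS; vc=[61,24,46,14]
#12 0x3b→b14/s6 VC-HIT; vc=[61,24,46,22]
#13 0x2a→b10/s2 MISS; vc=[24,46,22,50]
#14 0x48→b18/s2 MISS; vc=[46,22,50,10]
#15 0x2b→b10/s2 VC-HIT; vc=[46,22,50,18]

OUTCOME = VC-HIT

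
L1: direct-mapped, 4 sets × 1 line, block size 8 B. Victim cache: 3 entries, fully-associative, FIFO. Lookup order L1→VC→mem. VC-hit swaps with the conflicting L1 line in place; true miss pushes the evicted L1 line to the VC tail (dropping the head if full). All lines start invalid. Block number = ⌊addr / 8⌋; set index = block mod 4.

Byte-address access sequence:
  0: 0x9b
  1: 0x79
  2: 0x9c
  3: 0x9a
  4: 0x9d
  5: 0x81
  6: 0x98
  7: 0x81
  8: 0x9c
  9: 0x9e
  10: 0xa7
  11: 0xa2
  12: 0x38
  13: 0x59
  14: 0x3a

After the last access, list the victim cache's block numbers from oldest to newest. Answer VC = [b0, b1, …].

  [0] addr=0x9b blk=19 s=3: MISS | VC []
  [1] addr=0x79 blk=15 s=3: MISS | VC [19]
  [2] addr=0x9c blk=19 s=3: VC-HIT | VC [15]
  [3] addr=0x9a blk=19 s=3: L1-HIT | VC [15]
  [4] addr=0x9d blk=19 s=3: L1-HIT | VC [15]
  [5] addr=0x81 blk=16 s=0: MISS | VC [15]
  [6] addr=0x98 blk=19 s=3: L1-HIT | VC [15]
  [7] addr=0x81 blk=16 s=0: L1-HIT | VC [15]
  [8] addr=0x9c blk=19 s=3: L1-HIT | VC [15]
  [9] addr=0x9e blk=19 s=3: L1-HIT | VC [15]
  [10] addr=0xa7 blk=20 s=0: MISS | VC [15, 16]
  [11] addr=0xa2 blk=20 s=0: L1-HIT | VC [15, 16]
  [12] addr=0x38 blk=7 s=3: MISS | VC [15, 16, 19]
  [13] addr=0x59 blk=11 s=3: MISS | VC [16, 19, 7]
  [14] addr=0x3a blk=7 s=3: VC-HIT | VC [16, 19, 11]

VC = [16, 19, 11]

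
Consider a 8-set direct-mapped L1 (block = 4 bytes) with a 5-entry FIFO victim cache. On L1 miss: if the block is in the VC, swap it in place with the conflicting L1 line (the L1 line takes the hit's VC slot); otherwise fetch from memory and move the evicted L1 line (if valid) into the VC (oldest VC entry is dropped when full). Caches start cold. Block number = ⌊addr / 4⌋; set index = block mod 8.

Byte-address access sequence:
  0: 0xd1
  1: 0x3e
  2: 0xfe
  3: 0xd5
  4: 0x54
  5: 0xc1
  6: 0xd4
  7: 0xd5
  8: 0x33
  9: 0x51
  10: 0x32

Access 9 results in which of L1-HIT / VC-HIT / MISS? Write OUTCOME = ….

OUTCOME = MISS

#0 0xd1→b52/s4 MISS; vc=[]
#1 0x3e→b15/s7 MISS; vc=[]
#2 0xfe→b63/s7 MISS; vc=[15]
#3 0xd5→b53/s5 MISS; vc=[15]
#4 0x54→b21/s5 MISS; vc=[15,53]
#5 0xc1→b48/s0 MISS; vc=[15,53]
#6 0xd4→b53/s5 VC-HIT; vc=[15,21]
#7 0xd5→b53/s5 L1-HIT; vc=[15,21]
#8 0x33→b12/s4 MISS; vc=[15,21,52]
#9 0x51→b20/s4 MISS; vc=[15,21,52,12]
#10 0x32→b12/s4 VC-HIT; vc=[15,21,52,20]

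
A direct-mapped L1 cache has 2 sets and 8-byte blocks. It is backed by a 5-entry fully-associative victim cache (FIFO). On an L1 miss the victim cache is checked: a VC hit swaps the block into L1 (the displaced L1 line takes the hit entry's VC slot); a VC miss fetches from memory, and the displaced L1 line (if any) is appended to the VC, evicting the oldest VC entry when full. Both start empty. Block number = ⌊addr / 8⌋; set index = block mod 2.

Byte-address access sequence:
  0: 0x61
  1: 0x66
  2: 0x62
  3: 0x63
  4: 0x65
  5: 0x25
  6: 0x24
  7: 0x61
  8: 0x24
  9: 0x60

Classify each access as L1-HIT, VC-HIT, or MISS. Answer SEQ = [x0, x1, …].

SEQ = [MISS, L1-HIT, L1-HIT, L1-HIT, L1-HIT, MISS, L1-HIT, VC-HIT, VC-HIT, VC-HIT]

  [0] addr=0x61 blk=12 s=0: MISS | VC []
  [1] addr=0x66 blk=12 s=0: L1-HIT | VC []
  [2] addr=0x62 blk=12 s=0: L1-HIT | VC []
  [3] addr=0x63 blk=12 s=0: L1-HIT | VC []
  [4] addr=0x65 blk=12 s=0: L1-HIT | VC []
  [5] addr=0x25 blk=4 s=0: MISS | VC [12]
  [6] addr=0x24 blk=4 s=0: L1-HIT | VC [12]
  [7] addr=0x61 blk=12 s=0: VC-HIT | VC [4]
  [8] addr=0x24 blk=4 s=0: VC-HIT | VC [12]
  [9] addr=0x60 blk=12 s=0: VC-HIT | VC [4]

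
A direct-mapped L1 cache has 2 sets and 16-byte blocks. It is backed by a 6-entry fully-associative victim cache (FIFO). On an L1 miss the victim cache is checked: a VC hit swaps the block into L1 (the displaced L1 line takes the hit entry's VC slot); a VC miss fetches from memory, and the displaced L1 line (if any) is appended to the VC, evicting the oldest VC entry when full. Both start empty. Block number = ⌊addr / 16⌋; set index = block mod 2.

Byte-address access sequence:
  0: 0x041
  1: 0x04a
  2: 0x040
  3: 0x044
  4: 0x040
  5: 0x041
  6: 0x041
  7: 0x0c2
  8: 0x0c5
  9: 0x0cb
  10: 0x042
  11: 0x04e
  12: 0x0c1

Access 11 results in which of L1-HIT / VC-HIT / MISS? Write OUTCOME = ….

  [0] addr=0x41 blk=4 s=0: MISS | VC []
  [1] addr=0x4a blk=4 s=0: L1-HIT | VC []
  [2] addr=0x40 blk=4 s=0: L1-HIT | VC []
  [3] addr=0x44 blk=4 s=0: L1-HIT | VC []
  [4] addr=0x40 blk=4 s=0: L1-HIT | VC []
  [5] addr=0x41 blk=4 s=0: L1-HIT | VC []
  [6] addr=0x41 blk=4 s=0: L1-HIT | VC []
  [7] addr=0xc2 blk=12 s=0: MISS | VC [4]
  [8] addr=0xc5 blk=12 s=0: L1-HIT | VC [4]
  [9] addr=0xcb blk=12 s=0: L1-HIT | VC [4]
  [10] addr=0x42 blk=4 s=0: VC-HIT | VC [12]
  [11] addr=0x4e blk=4 s=0: L1-HIT | VC [12]
  [12] addr=0xc1 blk=12 s=0: VC-HIT | VC [4]

OUTCOME = L1-HIT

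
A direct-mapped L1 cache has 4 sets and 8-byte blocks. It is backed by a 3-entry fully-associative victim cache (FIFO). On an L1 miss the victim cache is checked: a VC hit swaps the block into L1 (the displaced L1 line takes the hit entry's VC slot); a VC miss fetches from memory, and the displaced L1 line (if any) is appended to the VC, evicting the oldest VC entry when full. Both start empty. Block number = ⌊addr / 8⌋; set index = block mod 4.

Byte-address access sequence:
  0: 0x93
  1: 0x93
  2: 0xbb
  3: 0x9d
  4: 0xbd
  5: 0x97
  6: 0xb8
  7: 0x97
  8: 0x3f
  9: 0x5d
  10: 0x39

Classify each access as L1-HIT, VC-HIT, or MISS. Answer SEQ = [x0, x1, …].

0: 0x93 (blk 18, set 2) → MISS  vc=[]
1: 0x93 (blk 18, set 2) → L1-HIT  vc=[]
2: 0xbb (blk 23, set 3) → MISS  vc=[]
3: 0x9d (blk 19, set 3) → MISS  vc=[23]
4: 0xbd (blk 23, set 3) → VC-HIT  vc=[19]
5: 0x97 (blk 18, set 2) → L1-HIT  vc=[19]
6: 0xb8 (blk 23, set 3) → L1-HIT  vc=[19]
7: 0x97 (blk 18, set 2) → L1-HIT  vc=[19]
8: 0x3f (blk 7, set 3) → MISS  vc=[19, 23]
9: 0x5d (blk 11, set 3) → MISS  vc=[19, 23, 7]
10: 0x39 (blk 7, set 3) → VC-HIT  vc=[19, 23, 11]

SEQ = [MISS, L1-HIT, MISS, MISS, VC-HIT, L1-HIT, L1-HIT, L1-HIT, MISS, MISS, VC-HIT]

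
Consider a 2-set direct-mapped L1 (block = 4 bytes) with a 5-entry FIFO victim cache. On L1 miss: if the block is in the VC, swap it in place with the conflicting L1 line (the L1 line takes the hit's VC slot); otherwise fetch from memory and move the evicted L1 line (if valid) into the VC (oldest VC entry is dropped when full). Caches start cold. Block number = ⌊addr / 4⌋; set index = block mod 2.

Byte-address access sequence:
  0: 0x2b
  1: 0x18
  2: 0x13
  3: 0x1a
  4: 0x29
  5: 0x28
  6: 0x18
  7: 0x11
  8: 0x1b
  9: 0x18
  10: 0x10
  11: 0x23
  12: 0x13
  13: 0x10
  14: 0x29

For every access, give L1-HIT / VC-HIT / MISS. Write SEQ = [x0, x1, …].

  [0] addr=0x2b blk=10 s=0: MISS | VC []
  [1] addr=0x18 blk=6 s=0: MISS | VC [10]
  [2] addr=0x13 blk=4 s=0: MISS | VC [10, 6]
  [3] addr=0x1a blk=6 s=0: VC-HIT | VC [10, 4]
  [4] addr=0x29 blk=10 s=0: VC-HIT | VC [6, 4]
  [5] addr=0x28 blk=10 s=0: L1-HIT | VC [6, 4]
  [6] addr=0x18 blk=6 s=0: VC-HIT | VC [10, 4]
  [7] addr=0x11 blk=4 s=0: VC-HIT | VC [10, 6]
  [8] addr=0x1b blk=6 s=0: VC-HIT | VC [10, 4]
  [9] addr=0x18 blk=6 s=0: L1-HIT | VC [10, 4]
  [10] addr=0x10 blk=4 s=0: VC-HIT | VC [10, 6]
  [11] addr=0x23 blk=8 s=0: MISS | VC [10, 6, 4]
  [12] addr=0x13 blk=4 s=0: VC-HIT | VC [10, 6, 8]
  [13] addr=0x10 blk=4 s=0: L1-HIT | VC [10, 6, 8]
  [14] addr=0x29 blk=10 s=0: VC-HIT | VC [4, 6, 8]

SEQ = [MISS, MISS, MISS, VC-HIT, VC-HIT, L1-HIT, VC-HIT, VC-HIT, VC-HIT, L1-HIT, VC-HIT, MISS, VC-HIT, L1-HIT, VC-HIT]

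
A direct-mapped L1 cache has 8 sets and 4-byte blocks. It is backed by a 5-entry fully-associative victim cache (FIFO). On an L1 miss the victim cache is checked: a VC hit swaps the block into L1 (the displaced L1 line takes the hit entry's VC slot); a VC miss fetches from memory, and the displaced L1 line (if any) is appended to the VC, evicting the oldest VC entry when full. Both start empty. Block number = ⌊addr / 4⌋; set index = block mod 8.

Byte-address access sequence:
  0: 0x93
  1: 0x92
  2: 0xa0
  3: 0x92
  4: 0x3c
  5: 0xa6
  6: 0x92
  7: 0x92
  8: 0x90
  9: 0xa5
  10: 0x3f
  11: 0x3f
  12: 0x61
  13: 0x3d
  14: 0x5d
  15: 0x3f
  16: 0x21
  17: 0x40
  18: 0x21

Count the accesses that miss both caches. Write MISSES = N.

#0 0x93→b36/s4 MISS; vc=[]
#1 0x92→b36/s4 L1-HIT; vc=[]
#2 0xa0→b40/s0 MISS; vc=[]
#3 0x92→b36/s4 L1-HIT; vc=[]
#4 0x3c→b15/s7 MISS; vc=[]
#5 0xa6→b41/s1 MISS; vc=[]
#6 0x92→b36/s4 L1-HIT; vc=[]
#7 0x92→b36/s4 L1-HIT; vc=[]
#8 0x90→b36/s4 L1-HIT; vc=[]
#9 0xa5→b41/s1 L1-HIT; vc=[]
#10 0x3f→b15/s7 L1-HIT; vc=[]
#11 0x3f→b15/s7 L1-HIT; vc=[]
#12 0x61→b24/s0 MISS; vc=[40]
#13 0x3d→b15/s7 L1-HIT; vc=[40]
#14 0x5d→b23/s7 MISS; vc=[40,15]
#15 0x3f→b15/s7 VC-HIT; vc=[40,23]
#16 0x21→b8/s0 MISS; vc=[40,23,24]
#17 0x40→b16/s0 MISS; vc=[40,23,24,8]
#18 0x21→b8/s0 VC-HIT; vc=[40,23,24,16]

MISSES = 8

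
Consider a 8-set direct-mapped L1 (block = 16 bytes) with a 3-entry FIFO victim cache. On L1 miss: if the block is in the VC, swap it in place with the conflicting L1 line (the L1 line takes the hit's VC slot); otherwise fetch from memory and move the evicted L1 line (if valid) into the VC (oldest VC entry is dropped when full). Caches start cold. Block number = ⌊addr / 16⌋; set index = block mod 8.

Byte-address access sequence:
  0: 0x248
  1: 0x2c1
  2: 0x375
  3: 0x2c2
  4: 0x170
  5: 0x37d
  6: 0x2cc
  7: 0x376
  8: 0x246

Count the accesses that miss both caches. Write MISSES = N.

#0 0x248→b36/s4 MISS; vc=[]
#1 0x2c1→b44/s4 MISS; vc=[36]
#2 0x375→b55/s7 MISS; vc=[36]
#3 0x2c2→b44/s4 L1-HIT; vc=[36]
#4 0x170→b23/s7 MISS; vc=[36,55]
#5 0x37d→b55/s7 VC-HIT; vc=[36,23]
#6 0x2cc→b44/s4 L1-HIT; vc=[36,23]
#7 0x376→b55/s7 L1-HIT; vc=[36,23]
#8 0x246→b36/s4 VC-HIT; vc=[44,23]

MISSES = 4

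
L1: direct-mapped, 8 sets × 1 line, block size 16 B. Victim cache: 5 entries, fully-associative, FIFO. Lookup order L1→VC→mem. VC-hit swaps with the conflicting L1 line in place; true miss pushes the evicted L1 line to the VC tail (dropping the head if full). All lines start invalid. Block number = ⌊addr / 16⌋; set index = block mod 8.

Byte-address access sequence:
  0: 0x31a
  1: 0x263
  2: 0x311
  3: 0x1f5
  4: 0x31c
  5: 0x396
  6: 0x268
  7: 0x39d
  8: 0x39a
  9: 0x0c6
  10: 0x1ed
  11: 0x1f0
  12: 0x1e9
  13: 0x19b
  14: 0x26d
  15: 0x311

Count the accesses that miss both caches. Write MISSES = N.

MISSES = 7

  [0] addr=0x31a blk=49 s=1: MISS | VC []
  [1] addr=0x263 blk=38 s=6: MISS | VC []
  [2] addr=0x311 blk=49 s=1: L1-HIT | VC []
  [3] addr=0x1f5 blk=31 s=7: MISS | VC []
  [4] addr=0x31c blk=49 s=1: L1-HIT | VC []
  [5] addr=0x396 blk=57 s=1: MISS | VC [49]
  [6] addr=0x268 blk=38 s=6: L1-HIT | VC [49]
  [7] addr=0x39d blk=57 s=1: L1-HIT | VC [49]
  [8] addr=0x39a blk=57 s=1: L1-HIT | VC [49]
  [9] addr=0xc6 blk=12 s=4: MISS | VC [49]
  [10] addr=0x1ed blk=30 s=6: MISS | VC [49, 38]
  [11] addr=0x1f0 blk=31 s=7: L1-HIT | VC [49, 38]
  [12] addr=0x1e9 blk=30 s=6: L1-HIT | VC [49, 38]
  [13] addr=0x19b blk=25 s=1: MISS | VC [49, 38, 57]
  [14] addr=0x26d blk=38 s=6: VC-HIT | VC [49, 30, 57]
  [15] addr=0x311 blk=49 s=1: VC-HIT | VC [25, 30, 57]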